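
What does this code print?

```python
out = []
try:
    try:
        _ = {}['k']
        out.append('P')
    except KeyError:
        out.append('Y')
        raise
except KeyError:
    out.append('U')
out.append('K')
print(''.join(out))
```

Execution trace: 'Y' (inner except KeyError) → 'U' (outer except KeyError) → 'K' (after the try/except). Output: YUK

Answer: YUK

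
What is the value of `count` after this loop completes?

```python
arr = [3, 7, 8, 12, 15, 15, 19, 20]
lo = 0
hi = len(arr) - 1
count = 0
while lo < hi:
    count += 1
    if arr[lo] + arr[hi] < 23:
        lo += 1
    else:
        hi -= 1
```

Steps to find pair summing to 23
`count` takes the values: 0 → 1 → 2 → 3 → 4 → 5 → 6 → 7

Answer: 7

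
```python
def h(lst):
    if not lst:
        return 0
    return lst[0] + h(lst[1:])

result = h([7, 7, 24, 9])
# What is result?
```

7 + 7 + 24 + 9 + 0 = 47

Answer: 47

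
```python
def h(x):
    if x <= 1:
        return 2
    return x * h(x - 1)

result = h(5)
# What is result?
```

h(5) = 5 * 4 * 3 * 2 * 2 = 240

Answer: 240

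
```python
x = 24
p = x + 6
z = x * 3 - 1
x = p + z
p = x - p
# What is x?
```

Trace:
`x = 24` → x = 24
`p = x + 6` → p = 30
`z = x * 3 - 1` → z = 71
`x = p + z` → x = 101
`p = x - p` → p = 71
So x = 101

Answer: 101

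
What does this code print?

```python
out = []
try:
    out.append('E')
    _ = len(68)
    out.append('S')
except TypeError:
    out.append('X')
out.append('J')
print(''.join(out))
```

Execution trace: 'E' (try body) → 'X' (except TypeError) → 'J' (after the try/except). Output: EXJ

Answer: EXJ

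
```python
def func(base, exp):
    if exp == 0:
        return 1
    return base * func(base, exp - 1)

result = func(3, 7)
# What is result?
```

func(3, 7) = 3 * 3 * 3 * 3 * 3 * 3 * 3 = 2187

Answer: 2187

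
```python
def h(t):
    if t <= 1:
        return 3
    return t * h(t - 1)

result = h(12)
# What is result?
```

h(12) = 12 * 11 * 10 * 9 * 8 * 7 * 6 * 5 * 4 * 3 * 2 * 3 = 1437004800

Answer: 1437004800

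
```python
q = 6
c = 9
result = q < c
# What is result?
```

Trace:
`q = 6` → q = 6
`c = 9` → c = 9
`result = q < c` → result = True
So result = True

Answer: True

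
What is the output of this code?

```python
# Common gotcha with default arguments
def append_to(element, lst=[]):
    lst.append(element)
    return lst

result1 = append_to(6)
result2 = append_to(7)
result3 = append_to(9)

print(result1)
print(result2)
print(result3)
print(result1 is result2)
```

Key concept: mutable default argument gotcha.
Step by step:
`result1 = append_to(6)` → result1 = [6]
`result2 = append_to(7)` → result1 = [6, 7] (same object as result2); result2 = [6, 7] (same object as result1)
`result3 = append_to(9)` → result1 = [6, 7, 9] (same object as result2, result3); result2 = [6, 7, 9] (same object as result1, result3); result3 = [6, 7, 9] (same object as result1, result2)
`print(result1)` → prints [6, 7, 9]
`print(result2)` → prints [6, 7, 9]
`print(result3)` → prints [6, 7, 9]
`print(result1 is result2)` → prints True

Answer:
[6, 7, 9]
[6, 7, 9]
[6, 7, 9]
True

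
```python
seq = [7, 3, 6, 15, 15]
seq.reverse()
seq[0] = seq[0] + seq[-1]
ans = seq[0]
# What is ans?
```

Trace:
`seq = [7, 3, 6, 15, 15]` → seq = [7, 3, 6, 15, 15]
`seq.reverse()` → seq = [15, 15, 6, 3, 7]
`seq[0] = seq[0] + seq[-1]` → seq = [22, 15, 6, 3, 7]
`ans = seq[0]` → ans = 22
So ans = 22

Answer: 22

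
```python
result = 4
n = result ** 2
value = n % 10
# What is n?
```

Trace:
`result = 4` → result = 4
`n = result ** 2` → n = 16
`value = n % 10` → value = 6
So n = 16

Answer: 16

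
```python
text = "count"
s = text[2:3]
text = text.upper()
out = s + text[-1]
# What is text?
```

Trace:
`text = "count"` → text = 'count'
`s = text[2:3]` → s = 'u'
`text = text.upper()` → text = 'COUNT'
`out = s + text[-1]` → out = 'uT'
So text = 'COUNT'

Answer: 'COUNT'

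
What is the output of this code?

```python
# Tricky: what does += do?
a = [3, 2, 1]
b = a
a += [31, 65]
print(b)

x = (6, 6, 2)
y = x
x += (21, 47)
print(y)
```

Key concept: += behavior differs for mutable vs immutable.
Step by step:
`a = [3, 2, 1]` → a = [3, 2, 1]
`b = a` → b = [3, 2, 1] (same object as a)
`a += [31, 65]` → a = [3, 2, 1, 31, 65] (same object as b); b = [3, 2, 1, 31, 65] (same object as a)
`print(b)` → prints [3, 2, 1, 31, 65]
`x = (6, 6, 2)` → x = (6, 6, 2)
`y = x` → y = (6, 6, 2)
`x += (21, 47)` → x = (6, 6, 2, 21, 47)
`print(y)` → prints (6, 6, 2)

Answer:
[3, 2, 1, 31, 65]
(6, 6, 2)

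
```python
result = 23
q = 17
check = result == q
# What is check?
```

Trace:
`result = 23` → result = 23
`q = 17` → q = 17
`check = result == q` → check = False
So check = False

Answer: False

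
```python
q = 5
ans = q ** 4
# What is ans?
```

Trace:
`q = 5` → q = 5
`ans = q ** 4` → ans = 625
So ans = 625

Answer: 625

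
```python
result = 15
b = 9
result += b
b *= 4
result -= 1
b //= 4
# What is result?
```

Trace:
`result = 15` → result = 15
`b = 9` → b = 9
`result += b` → result = 24
`b *= 4` → b = 36
`result -= 1` → result = 23
`b //= 4` → b = 9
So result = 23

Answer: 23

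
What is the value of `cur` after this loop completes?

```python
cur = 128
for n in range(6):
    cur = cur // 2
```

Halve 6 times: 128 // 2^6 = 2
`cur` takes the values: 128 → 64 → 32 → 16 → 8 → 4 → 2

Answer: 2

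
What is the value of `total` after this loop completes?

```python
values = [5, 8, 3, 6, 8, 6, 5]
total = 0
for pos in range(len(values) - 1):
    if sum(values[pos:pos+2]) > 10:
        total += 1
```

Count windows with sum > 10
`total` takes the values: 0 → 1 → 2 → 3 → 4 → 5

Answer: 5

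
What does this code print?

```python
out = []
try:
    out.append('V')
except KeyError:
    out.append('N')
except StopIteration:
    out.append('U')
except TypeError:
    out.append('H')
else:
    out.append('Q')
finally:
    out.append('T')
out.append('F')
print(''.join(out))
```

Execution trace: 'V' (try body, no exception) → 'Q' (else) → 'T' (finally) → 'F' (after the try/except). Output: VQTF

Answer: VQTF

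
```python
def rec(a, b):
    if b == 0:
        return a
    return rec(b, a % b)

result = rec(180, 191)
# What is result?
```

rec(180, 191) -> rec(191, 180) -> rec(180, 11) -> rec(11, 4) -> rec(4, 3) -> rec(3, 1) -> rec(1, 0) -> 1

Answer: 1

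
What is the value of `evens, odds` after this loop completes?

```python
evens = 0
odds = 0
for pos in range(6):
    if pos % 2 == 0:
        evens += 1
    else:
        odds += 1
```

Count evens and odds in range(6)
`evens, odds` takes the values: (0, 0) → (1, 0) → (1, 1) → (2, 1) → (2, 2) → (3, 2) → (3, 3)

Answer: 3, 3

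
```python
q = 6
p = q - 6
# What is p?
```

Trace:
`q = 6` → q = 6
`p = q - 6` → p = 0
So p = 0

Answer: 0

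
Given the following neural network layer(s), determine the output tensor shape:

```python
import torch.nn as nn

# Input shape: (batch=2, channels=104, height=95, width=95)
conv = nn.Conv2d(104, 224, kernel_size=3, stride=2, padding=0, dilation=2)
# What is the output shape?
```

Input: (2, 104, 95, 95) -> Output: (2, 224, 46, 46)

Answer: (2, 224, 46, 46)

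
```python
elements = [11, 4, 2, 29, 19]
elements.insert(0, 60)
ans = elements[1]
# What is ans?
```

Trace:
`elements = [11, 4, 2, 29, 19]` → elements = [11, 4, 2, 29, 19]
`elements.insert(0, 60)` → elements = [60, 11, 4, 2, 29, 19]
`ans = elements[1]` → ans = 11
So ans = 11

Answer: 11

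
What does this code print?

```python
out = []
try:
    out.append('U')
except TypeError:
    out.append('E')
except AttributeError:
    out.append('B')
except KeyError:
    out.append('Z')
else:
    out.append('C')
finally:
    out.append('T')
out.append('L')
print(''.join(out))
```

Execution trace: 'U' (try body, no exception) → 'C' (else) → 'T' (finally) → 'L' (after the try/except). Output: UCTL

Answer: UCTL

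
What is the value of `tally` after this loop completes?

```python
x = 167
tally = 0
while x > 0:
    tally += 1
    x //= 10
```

Count digits by repeated division by 10
`tally` takes the values: 0 → 1 → 2 → 3

Answer: 3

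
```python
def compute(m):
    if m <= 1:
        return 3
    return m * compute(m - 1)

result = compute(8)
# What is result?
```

compute(8) = 8 * 7 * 6 * 5 * 4 * 3 * 2 * 3 = 120960

Answer: 120960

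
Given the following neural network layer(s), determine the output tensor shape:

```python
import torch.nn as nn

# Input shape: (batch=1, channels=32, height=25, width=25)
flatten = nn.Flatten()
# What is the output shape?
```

Input: (1, 32, 25, 25) -> Output: (1, 20000)

Answer: (1, 20000)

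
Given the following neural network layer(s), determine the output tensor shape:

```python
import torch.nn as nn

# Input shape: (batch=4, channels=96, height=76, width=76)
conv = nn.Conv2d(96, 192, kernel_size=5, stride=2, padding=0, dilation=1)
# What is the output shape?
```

Input: (4, 96, 76, 76) -> Output: (4, 192, 36, 36)

Answer: (4, 192, 36, 36)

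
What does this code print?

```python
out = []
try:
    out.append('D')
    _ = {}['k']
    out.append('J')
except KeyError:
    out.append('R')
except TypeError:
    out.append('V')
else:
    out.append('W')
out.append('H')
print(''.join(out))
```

Execution trace: 'D' (try body) → 'R' (except KeyError) → 'H' (after the try/except). Output: DRH

Answer: DRH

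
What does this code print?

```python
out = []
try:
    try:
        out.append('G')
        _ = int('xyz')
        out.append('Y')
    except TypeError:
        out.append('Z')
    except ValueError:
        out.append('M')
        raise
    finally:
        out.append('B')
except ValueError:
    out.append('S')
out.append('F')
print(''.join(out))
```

Execution trace: 'G' (inner try body) → 'M' (inner except ValueError) → 'B' (inner finally) → 'S' (outer except ValueError) → 'F' (after the try/except). Output: GMBSF

Answer: GMBSF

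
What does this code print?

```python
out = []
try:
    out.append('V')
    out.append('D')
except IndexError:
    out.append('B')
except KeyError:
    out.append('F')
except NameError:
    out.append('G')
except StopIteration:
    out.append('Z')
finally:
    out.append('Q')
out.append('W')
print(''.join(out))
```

Execution trace: 'V' (try body) → 'D' (try body, no exception) → 'Q' (finally) → 'W' (after the try/except). Output: VDQW

Answer: VDQW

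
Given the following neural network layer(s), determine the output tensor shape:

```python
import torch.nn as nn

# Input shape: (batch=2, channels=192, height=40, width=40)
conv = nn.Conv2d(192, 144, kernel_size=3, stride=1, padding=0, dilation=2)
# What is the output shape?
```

Input: (2, 192, 40, 40) -> Output: (2, 144, 36, 36)

Answer: (2, 144, 36, 36)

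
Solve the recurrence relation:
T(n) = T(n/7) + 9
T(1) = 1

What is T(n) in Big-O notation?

Each step divides n by 7 and adds 9. After log_7(n) steps we reach T(1)=1. So T(n) = 9·log_7(n) + 1 = O(log n).

Answer: O(log n)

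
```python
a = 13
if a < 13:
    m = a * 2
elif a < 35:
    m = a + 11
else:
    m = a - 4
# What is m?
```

Trace:
`a = 13` → a = 13
`if a < 13: ...` → a < 13 is False, a < 35 is True → m = 24
So m = 24

Answer: 24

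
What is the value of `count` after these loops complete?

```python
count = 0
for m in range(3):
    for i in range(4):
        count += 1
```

3 * 4 = 12
`count` takes the values: 0 → 1 → 2 → 3 → 4 → 5 → 6 → 7 → 8 → 9 → 10 → 11 → 12

Answer: 12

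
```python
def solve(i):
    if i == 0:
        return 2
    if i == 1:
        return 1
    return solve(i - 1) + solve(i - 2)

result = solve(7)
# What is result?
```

Build up from base cases: solve(0)=2, solve(1)=1, solve(2)=3, solve(3)=4, solve(4)=7, solve(5)=11, solve(6)=18, ..., solve(7)=29

Answer: 29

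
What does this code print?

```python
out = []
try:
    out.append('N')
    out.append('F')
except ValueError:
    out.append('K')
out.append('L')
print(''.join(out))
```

Execution trace: 'N' (try body) → 'F' (try body, no exception) → 'L' (after the try/except). Output: NFL

Answer: NFL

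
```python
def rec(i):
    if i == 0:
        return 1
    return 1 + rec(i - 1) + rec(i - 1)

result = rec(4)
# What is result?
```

rec(i) = 1 + 2·rec(i-1), rec(0)=1. Closed form: (1+1)·2^4 - 1 = 31.

Answer: 31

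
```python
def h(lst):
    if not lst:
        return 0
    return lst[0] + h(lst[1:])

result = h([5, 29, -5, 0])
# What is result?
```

5 + 29 + (-5) + 0 + 0 = 29

Answer: 29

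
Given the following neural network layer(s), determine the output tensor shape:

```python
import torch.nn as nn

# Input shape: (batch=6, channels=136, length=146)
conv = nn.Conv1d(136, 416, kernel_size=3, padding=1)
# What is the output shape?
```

Input: (6, 136, 146) -> Output: (6, 416, 146)

Answer: (6, 416, 146)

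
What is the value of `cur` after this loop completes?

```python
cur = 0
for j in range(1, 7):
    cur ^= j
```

XOR of 1 to 6
`cur` takes the values: 0 → 1 → 3 → 0 → 4 → 1 → 7

Answer: 7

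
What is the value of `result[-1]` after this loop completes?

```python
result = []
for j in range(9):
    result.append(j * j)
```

Last element of squares 0 to 8
`result` takes the values: [] → [0] → [0, 1] → [0, 1, 4] → [0, 1, 4, 9] → [0, 1, 4, 9, 16] → [0, 1, 4, 9, 16, 25] → [0, 1, 4, 9, 16, 25, 36] → [0, 1, 4, 9, 16, 25, 36, 49] → [0, 1, 4, 9, 16, 25, 36, 49, 64]
So `result[-1]` = 64

Answer: 64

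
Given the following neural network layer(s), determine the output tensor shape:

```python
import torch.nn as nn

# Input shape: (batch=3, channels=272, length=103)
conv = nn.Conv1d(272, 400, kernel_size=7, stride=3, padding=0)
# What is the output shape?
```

Input: (3, 272, 103) -> Output: (3, 400, 33)

Answer: (3, 400, 33)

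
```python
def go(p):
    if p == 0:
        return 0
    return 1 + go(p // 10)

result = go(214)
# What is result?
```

Count of digits of 214: 3

Answer: 3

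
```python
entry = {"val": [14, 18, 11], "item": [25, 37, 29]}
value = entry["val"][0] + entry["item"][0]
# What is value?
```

Trace:
`entry = {"val": [14, 18, 11], "item": [25, 37, 29]}` → entry = {'val': [14, 18, 11], 'item': [25, 37, 29]}
`value = entry["val"][0] + entry["item"][0]` → value = 39
So value = 39

Answer: 39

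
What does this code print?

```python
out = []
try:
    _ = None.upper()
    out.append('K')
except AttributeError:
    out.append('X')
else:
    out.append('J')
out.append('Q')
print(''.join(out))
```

Execution trace: 'X' (except AttributeError) → 'Q' (after the try/except). Output: XQ

Answer: XQ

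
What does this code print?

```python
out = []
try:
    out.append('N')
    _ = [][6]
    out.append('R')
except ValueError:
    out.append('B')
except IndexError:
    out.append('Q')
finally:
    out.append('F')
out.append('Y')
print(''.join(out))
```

Execution trace: 'N' (try body) → 'Q' (except IndexError) → 'F' (finally) → 'Y' (after the try/except). Output: NQFY

Answer: NQFY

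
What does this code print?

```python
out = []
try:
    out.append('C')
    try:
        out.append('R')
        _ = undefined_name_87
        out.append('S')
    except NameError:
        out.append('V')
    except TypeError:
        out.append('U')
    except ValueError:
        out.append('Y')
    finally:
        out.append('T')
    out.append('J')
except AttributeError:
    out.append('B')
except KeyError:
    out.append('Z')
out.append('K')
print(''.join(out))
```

Execution trace: 'C' (try body) → 'R' (inner try body) → 'V' (inner except NameError) → 'T' (inner finally) → 'J' (try body, no exception) → 'K' (after the try/except). Output: CRVTJK

Answer: CRVTJK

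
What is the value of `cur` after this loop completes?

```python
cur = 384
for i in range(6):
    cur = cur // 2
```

Halve 6 times: 384 // 2^6 = 6
`cur` takes the values: 384 → 192 → 96 → 48 → 24 → 12 → 6

Answer: 6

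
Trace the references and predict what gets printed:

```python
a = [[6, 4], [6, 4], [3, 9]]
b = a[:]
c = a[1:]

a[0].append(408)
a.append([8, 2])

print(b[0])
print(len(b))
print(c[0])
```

Key concept: slice with nested mutation.
Step by step:
`a = [[6, 4], [6, 4], [3, 9]]` → a = [[6, 4], [6, 4], [3, 9]]
`b = a[:]` → b = [[6, 4], [6, 4], [3, 9]]
`c = a[1:]` → c = [[6, 4], [3, 9]]
`a[0].append(408)` → a = [[6, 4, 408], [6, 4], [3, 9]]; b = [[6, 4, 408], [6, 4], [3, 9]]
`a.append([8, 2])` → a = [[6, 4, 408], [6, 4], [3, 9], [8, 2]]
`print(b[0])` → prints [6, 4, 408]
`print(len(b))` → prints 3
`print(c[0])` → prints [6, 4]

Answer:
[6, 4, 408]
3
[6, 4]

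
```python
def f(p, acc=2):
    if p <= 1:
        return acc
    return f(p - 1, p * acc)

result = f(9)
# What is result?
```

Accumulator trace (n, acc): (9, 2) -> (8, 18) -> (7, 144) -> (6, 1008) -> (5, 6048) -> (4, 30240) -> (3, 120960) -> (2, 362880) -> (1, 725760) -> return 725760

Answer: 725760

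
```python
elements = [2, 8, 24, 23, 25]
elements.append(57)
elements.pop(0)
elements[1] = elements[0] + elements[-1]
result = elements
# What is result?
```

Trace:
`elements = [2, 8, 24, 23, 25]` → elements = [2, 8, 24, 23, 25]
`elements.append(57)` → elements = [2, 8, 24, 23, 25, 57]
`elements.pop(0)` → elements = [8, 24, 23, 25, 57]
`elements[1] = elements[0] + elements[-1]` → elements = [8, 65, 23, 25, 57]
`result = elements` → result = [8, 65, 23, 25, 57]
So result = [8, 65, 23, 25, 57]

Answer: [8, 65, 23, 25, 57]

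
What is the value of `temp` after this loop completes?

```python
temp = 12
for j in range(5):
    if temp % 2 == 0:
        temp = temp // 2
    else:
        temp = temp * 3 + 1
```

Collatz-style transformation from 12
`temp` takes the values: 12 → 6 → 3 → 10 → 5 → 16

Answer: 16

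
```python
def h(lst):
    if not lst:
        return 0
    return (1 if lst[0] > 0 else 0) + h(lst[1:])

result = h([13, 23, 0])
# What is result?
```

Count of positive elements in [13, 23, 0] = 2

Answer: 2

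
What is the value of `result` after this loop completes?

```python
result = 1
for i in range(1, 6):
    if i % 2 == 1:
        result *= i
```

Product of odd numbers 1 to 5
`result` takes the values: 1 → 3 → 15

Answer: 15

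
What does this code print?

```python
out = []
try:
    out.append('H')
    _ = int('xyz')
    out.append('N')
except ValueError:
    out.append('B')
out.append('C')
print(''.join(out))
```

Execution trace: 'H' (try body) → 'B' (except ValueError) → 'C' (after the try/except). Output: HBC

Answer: HBC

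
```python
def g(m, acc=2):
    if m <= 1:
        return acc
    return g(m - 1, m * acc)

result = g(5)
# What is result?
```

Accumulator trace (n, acc): (5, 2) -> (4, 10) -> (3, 40) -> (2, 120) -> (1, 240) -> return 240

Answer: 240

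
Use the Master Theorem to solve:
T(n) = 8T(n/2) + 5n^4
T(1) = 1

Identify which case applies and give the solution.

a=8, b=2, f(n)=5n^4. log_2(8) = 3. Since c=4 > 3 and the regularity condition holds (8(n/2)^4 = (8/2^4)n^4 with 8/2^4 < 1), Case 3 applies: T(n) = Θ(f(n)) = O(n^4).

Answer: O(n^4) - Case 3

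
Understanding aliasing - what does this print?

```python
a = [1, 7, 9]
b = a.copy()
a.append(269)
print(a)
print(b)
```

Key concept: list.copy() creates independent copy.
Step by step:
`a = [1, 7, 9]` → a = [1, 7, 9]
`b = a.copy()` → b = [1, 7, 9]
`a.append(269)` → a = [1, 7, 9, 269]
`print(a)` → prints [1, 7, 9, 269]
`print(b)` → prints [1, 7, 9]

Answer:
[1, 7, 9, 269]
[1, 7, 9]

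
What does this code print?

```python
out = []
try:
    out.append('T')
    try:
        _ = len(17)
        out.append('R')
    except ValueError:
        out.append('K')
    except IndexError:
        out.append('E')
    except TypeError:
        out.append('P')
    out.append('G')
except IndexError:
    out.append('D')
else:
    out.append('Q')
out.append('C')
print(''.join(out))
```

Execution trace: 'T' (try body) → 'P' (inner except TypeError) → 'G' (try body, no exception) → 'Q' (else) → 'C' (after the try/except). Output: TPGQC

Answer: TPGQC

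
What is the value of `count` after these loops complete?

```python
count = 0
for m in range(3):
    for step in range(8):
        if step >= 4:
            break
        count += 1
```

Inner breaks at 4, outer runs 3 times
`count` takes the values: 0 → 1 → 2 → 3 → 4 → 5 → 6 → 7 → 8 → 9 → 10 → 11 → 12

Answer: 12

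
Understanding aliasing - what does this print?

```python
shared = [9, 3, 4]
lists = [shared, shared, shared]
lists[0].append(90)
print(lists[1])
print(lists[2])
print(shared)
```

Key concept: list of same reference.
Step by step:
`shared = [9, 3, 4]` → shared = [9, 3, 4]
`lists = [shared, shared, shared]` → lists = [[9, 3, 4], [9, 3, 4], [9, 3, 4]]
`lists[0].append(90)` → shared = [9, 3, 4, 90]; lists = [[9, 3, 4, 90], [9, 3, 4, 90], [9, 3, 4, 90]]
`print(lists[1])` → prints [9, 3, 4, 90]
`print(lists[2])` → prints [9, 3, 4, 90]
`print(shared)` → prints [9, 3, 4, 90]

Answer:
[9, 3, 4, 90]
[9, 3, 4, 90]
[9, 3, 4, 90]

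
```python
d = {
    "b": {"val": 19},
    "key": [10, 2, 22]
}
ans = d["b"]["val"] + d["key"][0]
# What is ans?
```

Trace:
`d = { ...` → d = {'b': {'val': 19}, 'key': [10, 2, 22]}
`ans = d["b"]["val"] + d["key"][0]` → ans = 29
So ans = 29

Answer: 29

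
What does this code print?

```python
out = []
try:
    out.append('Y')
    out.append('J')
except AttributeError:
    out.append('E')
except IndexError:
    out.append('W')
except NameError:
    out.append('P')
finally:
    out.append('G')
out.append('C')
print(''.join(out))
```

Execution trace: 'Y' (try body) → 'J' (try body, no exception) → 'G' (finally) → 'C' (after the try/except). Output: YJGC

Answer: YJGC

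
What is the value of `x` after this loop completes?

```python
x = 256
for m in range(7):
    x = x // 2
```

Halve 7 times: 256 // 2^7 = 2
`x` takes the values: 256 → 128 → 64 → 32 → 16 → 8 → 4 → 2

Answer: 2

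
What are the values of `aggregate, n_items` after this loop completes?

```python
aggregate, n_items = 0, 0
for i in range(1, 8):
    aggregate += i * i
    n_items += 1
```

Sum of squares and count
`aggregate, n_items` takes the values: (0, 0) → (1, 0) → (1, 1) → (5, 1) → (5, 2) → (14, 2) → (14, 3) → (30, 3) → (30, 4) → (55, 4) → (55, 5) → (91, 5) → (91, 6) → (140, 6) → (140, 7)

Answer: 140, 7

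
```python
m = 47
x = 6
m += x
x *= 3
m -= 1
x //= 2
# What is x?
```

Trace:
`m = 47` → m = 47
`x = 6` → x = 6
`m += x` → m = 53
`x *= 3` → x = 18
`m -= 1` → m = 52
`x //= 2` → x = 9
So x = 9

Answer: 9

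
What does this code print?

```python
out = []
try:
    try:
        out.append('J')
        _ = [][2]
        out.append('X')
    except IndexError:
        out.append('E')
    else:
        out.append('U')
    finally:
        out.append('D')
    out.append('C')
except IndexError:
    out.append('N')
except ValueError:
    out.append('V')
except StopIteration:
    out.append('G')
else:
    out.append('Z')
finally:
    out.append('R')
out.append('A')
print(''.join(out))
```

Execution trace: 'J' (inner try body) → 'E' (inner except IndexError) → 'D' (inner finally) → 'C' (try body, no exception) → 'Z' (else) → 'R' (finally) → 'A' (after the try/except). Output: JEDCZRA

Answer: JEDCZRA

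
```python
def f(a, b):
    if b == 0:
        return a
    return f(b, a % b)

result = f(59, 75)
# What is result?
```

f(59, 75) -> f(75, 59) -> f(59, 16) -> f(16, 11) -> f(11, 5) -> f(5, 1) -> f(1, 0) -> 1

Answer: 1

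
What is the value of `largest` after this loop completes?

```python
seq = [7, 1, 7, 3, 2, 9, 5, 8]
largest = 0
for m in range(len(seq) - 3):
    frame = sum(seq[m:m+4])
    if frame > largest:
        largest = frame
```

Max sum of 4-element window in [7, 1, 7, 3, 2, 9, 5, 8]
`largest` takes the values: 0 → 18 → 21 → 24

Answer: 24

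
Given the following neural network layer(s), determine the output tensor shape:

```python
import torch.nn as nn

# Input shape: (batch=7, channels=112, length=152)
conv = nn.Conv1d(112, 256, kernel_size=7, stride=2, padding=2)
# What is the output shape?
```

Input: (7, 112, 152) -> Output: (7, 256, 75)

Answer: (7, 256, 75)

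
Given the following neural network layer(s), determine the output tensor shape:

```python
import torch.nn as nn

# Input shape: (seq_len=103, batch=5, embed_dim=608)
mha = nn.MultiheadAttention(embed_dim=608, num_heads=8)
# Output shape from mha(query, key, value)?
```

Input: (103, 5, 608) -> Output: (103, 5, 608)

Answer: (103, 5, 608)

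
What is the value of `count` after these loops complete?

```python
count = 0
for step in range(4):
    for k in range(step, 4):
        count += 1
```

Upper triangle: 4 + 3 + ... + 1
`count` takes the values: 0 → 1 → 2 → 3 → 4 → 5 → 6 → 7 → 8 → 9 → 10

Answer: 10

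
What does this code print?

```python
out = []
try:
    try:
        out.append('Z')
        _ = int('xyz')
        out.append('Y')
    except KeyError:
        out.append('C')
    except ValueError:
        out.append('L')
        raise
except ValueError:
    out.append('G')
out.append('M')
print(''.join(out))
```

Execution trace: 'Z' (inner try body) → 'L' (inner except ValueError) → 'G' (outer except ValueError) → 'M' (after the try/except). Output: ZLGM

Answer: ZLGM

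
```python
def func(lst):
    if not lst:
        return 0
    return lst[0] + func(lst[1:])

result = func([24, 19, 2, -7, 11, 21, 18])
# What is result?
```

24 + 19 + 2 + (-7) + 11 + 21 + 18 + 0 = 88

Answer: 88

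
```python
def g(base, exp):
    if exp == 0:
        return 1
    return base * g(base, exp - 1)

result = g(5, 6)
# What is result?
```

g(5, 6) = 5 * 5 * 5 * 5 * 5 * 5 = 15625

Answer: 15625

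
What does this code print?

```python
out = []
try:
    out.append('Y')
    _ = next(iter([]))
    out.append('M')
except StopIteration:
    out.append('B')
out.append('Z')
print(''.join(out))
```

Execution trace: 'Y' (try body) → 'B' (except StopIteration) → 'Z' (after the try/except). Output: YBZ

Answer: YBZ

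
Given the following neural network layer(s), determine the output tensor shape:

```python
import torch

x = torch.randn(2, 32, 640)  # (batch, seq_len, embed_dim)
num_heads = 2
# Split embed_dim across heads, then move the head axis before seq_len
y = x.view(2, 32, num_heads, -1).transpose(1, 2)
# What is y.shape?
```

Input: (2, 32, 640) -> head_dim = 640 // 2 = 320; after view: (2, 32, 2, 320) -> after transpose(1, 2): (2, 2, 32, 320) -> Output: (2, 2, 32, 320)

Answer: (2, 2, 32, 320)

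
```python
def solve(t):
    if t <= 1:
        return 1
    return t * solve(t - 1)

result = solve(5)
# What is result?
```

solve(5) = 5 * 4 * 3 * 2 * 1 = 120

Answer: 120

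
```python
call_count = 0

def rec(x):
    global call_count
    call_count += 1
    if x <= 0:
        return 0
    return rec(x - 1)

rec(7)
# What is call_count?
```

Linear recursion stepping by 1: 8 calls from x=7 down to ≤0.

Answer: 8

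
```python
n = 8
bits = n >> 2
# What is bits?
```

Trace:
`n = 8` → n = 8
`bits = n >> 2` → bits = 2
So bits = 2

Answer: 2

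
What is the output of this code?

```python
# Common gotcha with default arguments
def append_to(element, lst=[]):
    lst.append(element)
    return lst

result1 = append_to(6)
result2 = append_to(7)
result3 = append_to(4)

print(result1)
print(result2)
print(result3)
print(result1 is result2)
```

Key concept: mutable default argument gotcha.
Step by step:
`result1 = append_to(6)` → result1 = [6]
`result2 = append_to(7)` → result1 = [6, 7] (same object as result2); result2 = [6, 7] (same object as result1)
`result3 = append_to(4)` → result1 = [6, 7, 4] (same object as result2, result3); result2 = [6, 7, 4] (same object as result1, result3); result3 = [6, 7, 4] (same object as result1, result2)
`print(result1)` → prints [6, 7, 4]
`print(result2)` → prints [6, 7, 4]
`print(result3)` → prints [6, 7, 4]
`print(result1 is result2)` → prints True

Answer:
[6, 7, 4]
[6, 7, 4]
[6, 7, 4]
True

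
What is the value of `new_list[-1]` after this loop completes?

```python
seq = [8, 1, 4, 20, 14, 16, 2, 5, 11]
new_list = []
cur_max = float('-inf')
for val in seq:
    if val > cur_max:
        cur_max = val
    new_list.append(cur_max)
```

Running max ends at 20
`new_list` takes the values: [] → [8] → [8, 8] → [8, 8, 8] → [8, 8, 8, 20] → [8, 8, 8, 20, 20] → [8, 8, 8, 20, 20, 20] → [8, 8, 8, 20, 20, 20, 20] → [8, 8, 8, 20, 20, 20, 20, 20] → [8, 8, 8, 20, 20, 20, 20, 20, 20]
So `new_list[-1]` = 20

Answer: 20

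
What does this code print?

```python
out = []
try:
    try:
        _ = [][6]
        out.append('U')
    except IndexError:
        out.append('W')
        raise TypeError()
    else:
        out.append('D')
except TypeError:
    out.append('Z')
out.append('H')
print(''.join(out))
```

Execution trace: 'W' (inner except IndexError) → 'Z' (outer except TypeError) → 'H' (after the try/except). Output: WZH

Answer: WZH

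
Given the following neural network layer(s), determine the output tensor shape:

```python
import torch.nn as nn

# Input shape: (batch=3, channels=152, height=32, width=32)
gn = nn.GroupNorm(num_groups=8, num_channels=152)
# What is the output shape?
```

Input: (3, 152, 32, 32) -> Output: (3, 152, 32, 32)

Answer: (3, 152, 32, 32)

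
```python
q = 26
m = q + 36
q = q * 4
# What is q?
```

Trace:
`q = 26` → q = 26
`m = q + 36` → m = 62
`q = q * 4` → q = 104
So q = 104

Answer: 104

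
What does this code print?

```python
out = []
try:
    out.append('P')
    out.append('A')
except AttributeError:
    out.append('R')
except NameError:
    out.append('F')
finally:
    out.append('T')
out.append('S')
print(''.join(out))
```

Execution trace: 'P' (try body) → 'A' (try body, no exception) → 'T' (finally) → 'S' (after the try/except). Output: PATS

Answer: PATS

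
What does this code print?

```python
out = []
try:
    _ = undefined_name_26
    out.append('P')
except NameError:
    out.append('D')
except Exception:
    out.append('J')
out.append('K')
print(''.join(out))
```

Execution trace: 'D' (except NameError) → 'K' (after the try/except). Output: DK

Answer: DK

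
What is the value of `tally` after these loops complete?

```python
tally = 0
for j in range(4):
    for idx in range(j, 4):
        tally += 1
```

Upper triangle: 4 + 3 + ... + 1
`tally` takes the values: 0 → 1 → 2 → 3 → 4 → 5 → 6 → 7 → 8 → 9 → 10

Answer: 10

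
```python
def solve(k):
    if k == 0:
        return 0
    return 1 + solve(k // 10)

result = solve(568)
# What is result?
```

Count of digits of 568: 3

Answer: 3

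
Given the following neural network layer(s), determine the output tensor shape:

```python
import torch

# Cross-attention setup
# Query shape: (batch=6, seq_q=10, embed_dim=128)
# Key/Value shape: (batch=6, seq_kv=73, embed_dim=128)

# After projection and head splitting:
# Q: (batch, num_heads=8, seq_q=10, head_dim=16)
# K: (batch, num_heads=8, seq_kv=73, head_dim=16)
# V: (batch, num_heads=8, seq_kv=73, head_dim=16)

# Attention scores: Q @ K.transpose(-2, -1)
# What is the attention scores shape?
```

Input: (6, 10, 128) -> Output: (6, 8, 10, 73)

Answer: (6, 8, 10, 73)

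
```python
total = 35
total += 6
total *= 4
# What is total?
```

Trace:
`total = 35` → total = 35
`total += 6` → total = 41
`total *= 4` → total = 164
So total = 164

Answer: 164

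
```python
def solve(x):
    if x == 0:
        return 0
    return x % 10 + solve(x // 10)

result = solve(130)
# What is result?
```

Sum of digits of 130: 0 + 3 + 1 = 4

Answer: 4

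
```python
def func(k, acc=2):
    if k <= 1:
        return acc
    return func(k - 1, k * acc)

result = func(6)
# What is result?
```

Accumulator trace (n, acc): (6, 2) -> (5, 12) -> (4, 60) -> (3, 240) -> (2, 720) -> (1, 1440) -> return 1440

Answer: 1440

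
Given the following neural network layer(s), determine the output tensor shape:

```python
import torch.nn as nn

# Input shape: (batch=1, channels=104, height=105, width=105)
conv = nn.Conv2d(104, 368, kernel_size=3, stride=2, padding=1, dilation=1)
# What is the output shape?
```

Input: (1, 104, 105, 105) -> Output: (1, 368, 53, 53)

Answer: (1, 368, 53, 53)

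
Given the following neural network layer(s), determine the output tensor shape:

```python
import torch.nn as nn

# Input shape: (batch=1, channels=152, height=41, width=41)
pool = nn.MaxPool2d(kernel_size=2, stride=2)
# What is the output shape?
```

Input: (1, 152, 41, 41) -> Output: (1, 152, 20, 20)

Answer: (1, 152, 20, 20)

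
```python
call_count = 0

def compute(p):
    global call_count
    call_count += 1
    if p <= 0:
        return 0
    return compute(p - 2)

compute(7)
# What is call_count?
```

Linear recursion stepping by 2: 5 calls from p=7 down to ≤0.

Answer: 5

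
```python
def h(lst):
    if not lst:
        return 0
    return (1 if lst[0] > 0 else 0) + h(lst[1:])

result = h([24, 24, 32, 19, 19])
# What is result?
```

Count of positive elements in [24, 24, 32, 19, 19] = 5

Answer: 5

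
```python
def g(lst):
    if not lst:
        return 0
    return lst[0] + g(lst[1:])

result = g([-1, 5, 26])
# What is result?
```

(-1) + 5 + 26 + 0 = 30

Answer: 30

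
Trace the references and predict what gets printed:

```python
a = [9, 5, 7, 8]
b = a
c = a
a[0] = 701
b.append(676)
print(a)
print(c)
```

Key concept: multiple aliases.
Step by step:
`a = [9, 5, 7, 8]` → a = [9, 5, 7, 8]
`b = a` → b = [9, 5, 7, 8] (same object as a)
`c = a` → c = [9, 5, 7, 8] (same object as a, b)
`a[0] = 701` → a = [701, 5, 7, 8] (same object as b, c); b = [701, 5, 7, 8] (same object as a, c); c = [701, 5, 7, 8] (same object as a, b)
`b.append(676)` → a = [701, 5, 7, 8, 676] (same object as b, c); b = [701, 5, 7, 8, 676] (same object as a, c); c = [701, 5, 7, 8, 676] (same object as a, b)
`print(a)` → prints [701, 5, 7, 8, 676]
`print(c)` → prints [701, 5, 7, 8, 676]

Answer:
[701, 5, 7, 8, 676]
[701, 5, 7, 8, 676]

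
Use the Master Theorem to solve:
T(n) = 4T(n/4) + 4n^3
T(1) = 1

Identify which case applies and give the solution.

a=4, b=4, f(n)=4n^3. log_4(4) = 1. Since c=3 > 1 and the regularity condition holds (4(n/4)^3 = (4/4^3)n^3 with 4/4^3 < 1), Case 3 applies: T(n) = Θ(f(n)) = O(n^3).

Answer: O(n^3) - Case 3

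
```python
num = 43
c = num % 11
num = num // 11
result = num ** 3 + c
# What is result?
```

Trace:
`num = 43` → num = 43
`c = num % 11` → c = 10
`num = num // 11` → num = 3
`result = num ** 3 + c` → result = 37
So result = 37

Answer: 37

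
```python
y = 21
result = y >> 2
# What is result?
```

Trace:
`y = 21` → y = 21
`result = y >> 2` → result = 5
So result = 5

Answer: 5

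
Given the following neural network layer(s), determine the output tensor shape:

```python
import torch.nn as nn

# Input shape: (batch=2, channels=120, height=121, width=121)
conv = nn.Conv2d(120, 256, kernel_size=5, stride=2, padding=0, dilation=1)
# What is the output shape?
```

Input: (2, 120, 121, 121) -> Output: (2, 256, 59, 59)

Answer: (2, 256, 59, 59)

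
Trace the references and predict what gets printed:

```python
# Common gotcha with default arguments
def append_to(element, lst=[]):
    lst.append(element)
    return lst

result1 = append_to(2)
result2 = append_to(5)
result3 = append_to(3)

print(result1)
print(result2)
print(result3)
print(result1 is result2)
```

Key concept: mutable default argument gotcha.
Step by step:
`result1 = append_to(2)` → result1 = [2]
`result2 = append_to(5)` → result1 = [2, 5] (same object as result2); result2 = [2, 5] (same object as result1)
`result3 = append_to(3)` → result1 = [2, 5, 3] (same object as result2, result3); result2 = [2, 5, 3] (same object as result1, result3); result3 = [2, 5, 3] (same object as result1, result2)
`print(result1)` → prints [2, 5, 3]
`print(result2)` → prints [2, 5, 3]
`print(result3)` → prints [2, 5, 3]
`print(result1 is result2)` → prints True

Answer:
[2, 5, 3]
[2, 5, 3]
[2, 5, 3]
True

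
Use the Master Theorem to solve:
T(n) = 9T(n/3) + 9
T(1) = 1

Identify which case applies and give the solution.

a=9, b=3, f(n)=9. log_3(9) = 2. Since c=0 < 2, Case 1 applies: T(n) = Θ(n^log_b(a)) = O(n^2).

Answer: O(n^2) - Case 1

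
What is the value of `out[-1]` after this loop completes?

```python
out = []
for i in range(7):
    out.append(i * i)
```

Last element of squares 0 to 6
`out` takes the values: [] → [0] → [0, 1] → [0, 1, 4] → [0, 1, 4, 9] → [0, 1, 4, 9, 16] → [0, 1, 4, 9, 16, 25] → [0, 1, 4, 9, 16, 25, 36]
So `out[-1]` = 36

Answer: 36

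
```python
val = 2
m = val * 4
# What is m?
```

Trace:
`val = 2` → val = 2
`m = val * 4` → m = 8
So m = 8

Answer: 8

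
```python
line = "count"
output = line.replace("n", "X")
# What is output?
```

Trace:
`line = "count"` → line = 'count'
`output = line.replace("n", "X")` → output = 'couXt'
So output = 'couXt'

Answer: 'couXt'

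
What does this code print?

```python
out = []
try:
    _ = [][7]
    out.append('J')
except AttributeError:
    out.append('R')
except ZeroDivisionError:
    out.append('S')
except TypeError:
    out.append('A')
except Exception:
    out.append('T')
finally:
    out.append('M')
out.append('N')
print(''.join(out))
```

Execution trace: 'T' (except Exception) → 'M' (finally) → 'N' (after the try/except). Output: TMN

Answer: TMN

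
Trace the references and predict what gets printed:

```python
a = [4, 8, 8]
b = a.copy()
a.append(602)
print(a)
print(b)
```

Key concept: list.copy() creates independent copy.
Step by step:
`a = [4, 8, 8]` → a = [4, 8, 8]
`b = a.copy()` → b = [4, 8, 8]
`a.append(602)` → a = [4, 8, 8, 602]
`print(a)` → prints [4, 8, 8, 602]
`print(b)` → prints [4, 8, 8]

Answer:
[4, 8, 8, 602]
[4, 8, 8]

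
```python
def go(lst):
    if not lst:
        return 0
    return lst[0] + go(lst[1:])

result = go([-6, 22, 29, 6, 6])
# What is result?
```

(-6) + 22 + 29 + 6 + 6 + 0 = 57

Answer: 57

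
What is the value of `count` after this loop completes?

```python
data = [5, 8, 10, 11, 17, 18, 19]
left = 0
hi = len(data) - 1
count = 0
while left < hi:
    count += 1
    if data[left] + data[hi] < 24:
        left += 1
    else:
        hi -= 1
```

Steps to find pair summing to 24
`count` takes the values: 0 → 1 → 2 → 3 → 4 → 5 → 6

Answer: 6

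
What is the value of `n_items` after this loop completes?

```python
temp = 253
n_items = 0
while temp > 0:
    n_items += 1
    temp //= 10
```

Count digits by repeated division by 10
`n_items` takes the values: 0 → 1 → 2 → 3

Answer: 3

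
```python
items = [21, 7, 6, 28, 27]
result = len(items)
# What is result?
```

Trace:
`items = [21, 7, 6, 28, 27]` → items = [21, 7, 6, 28, 27]
`result = len(items)` → result = 5
So result = 5

Answer: 5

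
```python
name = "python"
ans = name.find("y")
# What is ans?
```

Trace:
`name = "python"` → name = 'python'
`ans = name.find("y")` → ans = 1
So ans = 1

Answer: 1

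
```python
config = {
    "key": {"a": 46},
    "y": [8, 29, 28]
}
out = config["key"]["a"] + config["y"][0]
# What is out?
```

Trace:
`config = { ...` → config = {'key': {'a': 46}, 'y': [8, 29, 28]}
`out = config["key"]["a"] + config["y"][0]` → out = 54
So out = 54

Answer: 54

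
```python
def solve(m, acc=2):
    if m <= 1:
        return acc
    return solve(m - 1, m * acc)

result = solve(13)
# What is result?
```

Accumulator trace (n, acc): (13, 2) -> (12, 26) -> (11, 312) -> (10, 3432) -> (9, 34320) -> (8, 308880) -> (7, 2471040) -> (6, 17297280) -> (5, 103783680) -> (4, 518918400) -> (3, 2075673600) -> (2, 6227020800) -> (1, 12454041600) -> return 12454041600

Answer: 12454041600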